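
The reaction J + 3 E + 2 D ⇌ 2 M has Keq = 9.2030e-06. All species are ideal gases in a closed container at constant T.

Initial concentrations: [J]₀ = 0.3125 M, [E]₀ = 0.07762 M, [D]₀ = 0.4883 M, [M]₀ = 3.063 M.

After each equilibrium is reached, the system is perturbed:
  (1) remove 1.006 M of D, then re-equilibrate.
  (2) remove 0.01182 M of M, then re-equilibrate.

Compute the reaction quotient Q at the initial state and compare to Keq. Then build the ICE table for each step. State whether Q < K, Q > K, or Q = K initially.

Q₀ = 2.6925e+05 vs Keq = 9.2030e-06 ⇒ Q>K, reverse
Step 1:
                    J           E           D           M
  init         0.3125     0.07762      0.4883       3.063
  Δ             1.466       4.398       2.932      -2.932
  eq            1.778       4.476        3.42       0.131
  solve Keq expr → x = -1.466; check Q = 9.2030e-06
Then remove 1.006 M of D.
Step 2:
                    J           E           D           M
  init          1.778       4.476       2.414       0.131
  Δ           0.01753      0.0526     0.03506    -0.03506
  eq            1.796       4.528       2.449     0.09595
  solve Keq expr → x = -0.01753; check Q = 9.2030e-06
Then remove 0.01182 M of M.
Step 3:
                    J           E           D           M
  init          1.796       4.528       2.449     0.08413
  Δ         -0.005374    -0.01612    -0.01075     0.01075
  eq            1.791       4.512       2.439     0.09488
  solve Keq expr → x = 0.005374; check Q = 9.2030e-06

Q₀ = 2.6925e+05; Q > K (proceeds reverse)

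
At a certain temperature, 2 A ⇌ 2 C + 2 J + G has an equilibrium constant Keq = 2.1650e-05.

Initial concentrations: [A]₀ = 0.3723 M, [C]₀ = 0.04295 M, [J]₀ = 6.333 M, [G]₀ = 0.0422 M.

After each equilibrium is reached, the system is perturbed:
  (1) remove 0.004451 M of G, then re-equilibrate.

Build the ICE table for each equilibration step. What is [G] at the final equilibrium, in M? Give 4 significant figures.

[G]_eq = 0.01743 M

Q₀ = 0.02253 vs Keq = 2.1650e-05 ⇒ Q>K, reverse
Step 1:
                  A         C         J         G
  Initial    0.3723   0.04295     6.333    0.0422
  Change    0.04088  -0.04088  -0.04088  -0.02044
  Equil      0.4132  0.002071     6.292   0.02176
  solve Keq expr → x = -0.02044; check Q = 2.1650e-05
Then remove 0.004451 M of G.
Step 2:
                  A         C         J         G
  Initial    0.4132  0.002071     6.292   0.01731
  Change  -2.4158e-04 2.4158e-04 2.4158e-04 1.2079e-04
  Equil      0.4129  0.002313     6.292   0.01743
  solve Keq expr → x = 1.2079e-04; check Q = 2.1650e-05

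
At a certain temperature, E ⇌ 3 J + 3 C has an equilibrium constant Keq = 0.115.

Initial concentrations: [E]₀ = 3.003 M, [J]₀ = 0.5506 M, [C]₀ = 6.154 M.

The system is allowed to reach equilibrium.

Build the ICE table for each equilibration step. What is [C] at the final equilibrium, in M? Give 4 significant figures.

Q₀ = 12.95 vs Keq = 0.115 ⇒ Q>K, reverse
Step 1:
                    E           J           C
  Initial       3.003      0.5506       6.154
  Change       0.1421     -0.4262     -0.4262
  Equil         3.145      0.1244       5.728
  solve Keq expr → x = -0.1421; check Q = 0.115

[C]_eq = 5.728 M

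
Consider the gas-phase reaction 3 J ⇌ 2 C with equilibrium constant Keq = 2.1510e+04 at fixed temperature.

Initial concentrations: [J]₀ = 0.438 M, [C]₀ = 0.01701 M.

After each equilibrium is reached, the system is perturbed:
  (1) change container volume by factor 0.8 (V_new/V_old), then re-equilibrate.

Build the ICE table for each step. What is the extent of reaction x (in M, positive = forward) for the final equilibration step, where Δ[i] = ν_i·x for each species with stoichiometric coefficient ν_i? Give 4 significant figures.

Q₀ = 0.003443 vs Keq = 2.1510e+04 ⇒ Q<K, forward
Step 1:
                  J         C
  I           0.438   0.01701
  C         -0.4219    0.2813
  E         0.01605    0.2983
  solve Keq expr → x = 0.1406; check Q = 2.1510e+04
Then change container volume by factor 0.8 (V_new/V_old).
Step 2:
                  J         C
  I         0.02007    0.3729
  C       -0.001407 9.3812e-04
  E         0.01866    0.3738
  solve Keq expr → x = 4.6906e-04; check Q = 2.1510e+04

x = 4.6906e-04 M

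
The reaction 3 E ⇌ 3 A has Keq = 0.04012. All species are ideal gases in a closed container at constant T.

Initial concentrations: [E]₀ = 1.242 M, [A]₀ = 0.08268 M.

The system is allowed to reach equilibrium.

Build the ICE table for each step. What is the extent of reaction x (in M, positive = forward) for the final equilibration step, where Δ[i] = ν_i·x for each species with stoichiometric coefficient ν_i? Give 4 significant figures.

x = 0.08505 M

Q₀ = 2.9501e-04 vs Keq = 0.04012 ⇒ Q<K, forward
Step 1:
                    E           A
  I             1.242     0.08268
  C           -0.2552      0.2552
  E            0.9868      0.3378
  solve Keq expr → x = 0.08505; check Q = 0.04012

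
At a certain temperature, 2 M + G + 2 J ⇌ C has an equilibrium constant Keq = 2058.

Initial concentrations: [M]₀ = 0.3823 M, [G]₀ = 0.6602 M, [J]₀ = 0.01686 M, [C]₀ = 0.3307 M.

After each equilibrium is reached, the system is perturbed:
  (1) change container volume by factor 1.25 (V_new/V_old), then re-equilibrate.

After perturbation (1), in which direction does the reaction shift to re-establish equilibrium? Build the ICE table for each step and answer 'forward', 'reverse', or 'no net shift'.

Q₀ = 1.2057e+04 vs Keq = 2058 ⇒ Q>K, reverse
Step 1:
                  M         G         J         C
  Initial    0.3823    0.6602   0.01686    0.3307
  Change    0.02092   0.01046   0.02092  -0.01046
  Equil      0.4032    0.6707   0.03778    0.3202
  solve Keq expr → x = -0.01046; check Q = 2058
Then change container volume by factor 1.25 (V_new/V_old).
Step 2:
                  M         G         J         C
  Initial    0.3226    0.5365   0.03022    0.2562
  Change     0.0141  0.007052    0.0141 -0.007052
  Equil      0.3367    0.5436   0.04433    0.2491
  solve Keq expr → x = -0.007052; check Q = 2058

Direction: reverse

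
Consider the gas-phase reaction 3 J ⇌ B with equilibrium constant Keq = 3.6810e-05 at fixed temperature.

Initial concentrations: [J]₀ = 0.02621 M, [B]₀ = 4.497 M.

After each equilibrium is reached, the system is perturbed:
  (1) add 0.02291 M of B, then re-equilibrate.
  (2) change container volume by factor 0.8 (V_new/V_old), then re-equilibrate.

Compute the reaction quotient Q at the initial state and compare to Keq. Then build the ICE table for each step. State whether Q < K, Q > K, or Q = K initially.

Q₀ = 2.4976e+05 vs Keq = 3.6810e-05 ⇒ Q>K, reverse
Step 1:
                   J          B
  I          0.02621      4.497
  C            13.23     -4.411
  E            13.26    0.08582
  solve Keq expr → x = -4.411; check Q = 3.6810e-05
Then add 0.02291 M of B.
Step 2:
                   J          B
  I            13.26     0.1087
  C          0.06493   -0.02164
  E            13.32    0.08708
  solve Keq expr → x = -0.02164; check Q = 3.6810e-05
Then change container volume by factor 0.8 (V_new/V_old).
Step 3:
                   J          B
  I            16.66     0.1089
  C          -0.1684    0.05612
  E            16.49      0.165
  solve Keq expr → x = 0.05612; check Q = 3.6810e-05

Q₀ = 2.4976e+05; Q > K (proceeds reverse)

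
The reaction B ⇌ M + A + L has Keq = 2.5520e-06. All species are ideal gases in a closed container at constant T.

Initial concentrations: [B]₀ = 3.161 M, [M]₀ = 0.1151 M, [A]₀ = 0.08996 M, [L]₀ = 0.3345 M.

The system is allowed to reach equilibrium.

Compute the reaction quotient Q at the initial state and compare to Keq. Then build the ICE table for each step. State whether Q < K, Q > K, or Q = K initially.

Q₀ = 0.001096; Q > K (proceeds reverse)

Q₀ = 0.001096 vs Keq = 2.5520e-06 ⇒ Q>K, reverse
Step 1:
                    B           M           A           L
  Initial       3.161      0.1151     0.08996      0.3345
  Change      0.08868    -0.08868    -0.08868    -0.08868
  Equil          3.25     0.02642    0.001277      0.2458
  solve Keq expr → x = -0.08868; check Q = 2.5520e-06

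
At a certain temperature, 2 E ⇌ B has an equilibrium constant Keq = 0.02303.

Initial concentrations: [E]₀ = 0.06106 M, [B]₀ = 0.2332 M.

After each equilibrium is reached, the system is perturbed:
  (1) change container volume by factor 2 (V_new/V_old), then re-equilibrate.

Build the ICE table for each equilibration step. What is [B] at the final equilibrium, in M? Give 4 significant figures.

Q₀ = 62.55 vs Keq = 0.02303 ⇒ Q>K, reverse
Step 1:
                    E           B
  I           0.06106      0.2332
  C            0.4542     -0.2271
  E            0.5152    0.006114
  solve Keq expr → x = -0.2271; check Q = 0.02303
Then change container volume by factor 2 (V_new/V_old).
Step 2:
                    E           B
  I            0.2576    0.003057
  C          0.002986   -0.001493
  E            0.2606    0.001564
  solve Keq expr → x = -0.001493; check Q = 0.02303

[B]_eq = 0.001564 M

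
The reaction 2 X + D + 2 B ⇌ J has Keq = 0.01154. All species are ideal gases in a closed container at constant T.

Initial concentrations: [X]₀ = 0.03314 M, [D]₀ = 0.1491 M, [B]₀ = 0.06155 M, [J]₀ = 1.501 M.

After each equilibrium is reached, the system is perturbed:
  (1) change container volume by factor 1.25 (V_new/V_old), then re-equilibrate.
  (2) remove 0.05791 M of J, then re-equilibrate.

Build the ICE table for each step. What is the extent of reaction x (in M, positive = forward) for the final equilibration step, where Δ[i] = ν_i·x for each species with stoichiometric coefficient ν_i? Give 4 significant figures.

x = 0.02936 M

Q₀ = 2.4196e+06 vs Keq = 0.01154 ⇒ Q>K, reverse
Step 1:
                  X         D         B         J
  Initial   0.03314    0.1491   0.06155     1.501
  Change      2.225     1.113     2.225    -1.113
  Equil       2.258     1.262     2.287    0.3884
  solve Keq expr → x = -1.113; check Q = 0.01154
Then change container volume by factor 1.25 (V_new/V_old).
Step 2:
                  X         D         B         J
  Initial     1.807     1.009     1.829    0.3107
  Change     0.1984   0.09919    0.1984  -0.09919
  Equil       2.005     1.109     2.028    0.2115
  solve Keq expr → x = -0.09919; check Q = 0.01154
Then remove 0.05791 M of J.
Step 3:
                  X         D         B         J
  Initial     2.005     1.109     2.028    0.1536
  Change   -0.05871  -0.02936  -0.05871   0.02936
  Equil       1.946     1.079     1.969    0.1829
  solve Keq expr → x = 0.02936; check Q = 0.01154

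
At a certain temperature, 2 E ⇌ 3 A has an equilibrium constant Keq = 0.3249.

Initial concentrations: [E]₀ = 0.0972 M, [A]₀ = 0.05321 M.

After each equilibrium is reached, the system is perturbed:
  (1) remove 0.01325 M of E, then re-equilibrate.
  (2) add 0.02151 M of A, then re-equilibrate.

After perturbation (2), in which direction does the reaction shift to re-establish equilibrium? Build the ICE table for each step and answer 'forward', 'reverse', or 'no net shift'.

Direction: reverse

Q₀ = 0.01595 vs Keq = 0.3249 ⇒ Q<K, forward
Step 1:
                  E         A
  init       0.0972   0.05321
  Δ        -0.03583   0.05375
  eq        0.06137     0.107
  solve Keq expr → x = 0.01792; check Q = 0.3249
Then remove 0.01325 M of E.
Step 2:
                  E         A
  init      0.04812     0.107
  Δ        0.005852 -0.008778
  eq        0.05397   0.09818
  solve Keq expr → x = -0.002926; check Q = 0.3249
Then add 0.02151 M of A.
Step 3:
                  E         A
  init      0.05397    0.1197
  Δ        0.008012  -0.01202
  eq        0.06198    0.1077
  solve Keq expr → x = -0.004006; check Q = 0.3249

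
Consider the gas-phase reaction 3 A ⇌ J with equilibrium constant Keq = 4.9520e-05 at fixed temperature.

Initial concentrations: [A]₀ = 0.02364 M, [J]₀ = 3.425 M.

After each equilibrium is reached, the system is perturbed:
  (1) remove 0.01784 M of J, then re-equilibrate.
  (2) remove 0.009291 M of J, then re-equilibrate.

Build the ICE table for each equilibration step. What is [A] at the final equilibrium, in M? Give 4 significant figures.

[A]_eq = 10.07 M

Q₀ = 2.5925e+05 vs Keq = 4.9520e-05 ⇒ Q>K, reverse
Step 1:
                  A         J
  Initial   0.02364     3.425
  Change      10.12    -3.373
  Equil       10.14   0.05168
  solve Keq expr → x = -3.373; check Q = 4.9520e-05
Then remove 0.01784 M of J.
Step 2:
                  A         J
  Initial     10.14   0.03384
  Change   -0.05118   0.01706
  Equil       10.09   0.05091
  solve Keq expr → x = 0.01706; check Q = 4.9520e-05
Then remove 0.009291 M of J.
Step 3:
                  A         J
  Initial     10.09   0.04161
  Change   -0.02667  0.008889
  Equil       10.07    0.0505
  solve Keq expr → x = 0.008889; check Q = 4.9520e-05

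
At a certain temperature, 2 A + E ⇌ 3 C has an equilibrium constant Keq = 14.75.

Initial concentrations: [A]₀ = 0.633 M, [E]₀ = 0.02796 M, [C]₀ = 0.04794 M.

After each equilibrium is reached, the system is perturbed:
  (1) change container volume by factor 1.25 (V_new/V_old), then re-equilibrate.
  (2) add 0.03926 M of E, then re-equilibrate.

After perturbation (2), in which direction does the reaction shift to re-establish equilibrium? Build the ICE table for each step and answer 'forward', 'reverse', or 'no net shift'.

Direction: forward

Q₀ = 0.009834 vs Keq = 14.75 ⇒ Q<K, forward
Step 1:
                  A         E         C
  I           0.633   0.02796   0.04794
  C        -0.05502  -0.02751   0.08253
  E           0.578 4.5070e-04    0.1305
  solve Keq expr → x = 0.02751; check Q = 14.75
Then change container volume by factor 1.25 (V_new/V_old).
Step 2:
                  A         E         C
  I          0.4624 3.6056e-04    0.1044
  C               0         0         0
  E          0.4624 3.6056e-04    0.1044
  solve Keq expr → x = 0; check Q = 14.75
Then add 0.03926 M of E.
Step 3:
                  A         E         C
  I          0.4624   0.03962    0.1044
  C        -0.07095  -0.03548    0.1064
  E          0.3914  0.004145    0.2108
  solve Keq expr → x = 0.03548; check Q = 14.75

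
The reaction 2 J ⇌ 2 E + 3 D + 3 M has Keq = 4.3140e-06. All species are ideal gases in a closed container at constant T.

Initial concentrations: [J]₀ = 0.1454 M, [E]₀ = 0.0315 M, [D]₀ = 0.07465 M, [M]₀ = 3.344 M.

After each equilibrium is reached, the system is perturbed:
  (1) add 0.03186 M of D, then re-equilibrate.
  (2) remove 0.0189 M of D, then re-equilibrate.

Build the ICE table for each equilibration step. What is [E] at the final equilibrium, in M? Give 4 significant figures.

Q₀ = 7.3010e-04 vs Keq = 4.3140e-06 ⇒ Q>K, reverse
Step 1:
                   J          E          D          M
  I           0.1454     0.0315    0.07465      3.344
  C          0.02387   -0.02387    -0.0358    -0.0358
  E           0.1693   0.007631    0.03885      3.308
  solve Keq expr → x = -0.01193; check Q = 4.3140e-06
Then add 0.03186 M of D.
Step 2:
                   J          E          D          M
  I           0.1693   0.007631    0.07071      3.308
  C         0.003989  -0.003989  -0.005984  -0.005984
  E           0.1733   0.003642    0.06472      3.302
  solve Keq expr → x = -0.001995; check Q = 4.3140e-06
Then remove 0.0189 M of D.
Step 3:
                   J          E          D          M
  I           0.1733   0.003642    0.04582      3.302
  C         -0.00188    0.00188    0.00282    0.00282
  E           0.1714   0.005522    0.04864      3.305
  solve Keq expr → x = 9.4003e-04; check Q = 4.3140e-06

[E]_eq = 0.005522 M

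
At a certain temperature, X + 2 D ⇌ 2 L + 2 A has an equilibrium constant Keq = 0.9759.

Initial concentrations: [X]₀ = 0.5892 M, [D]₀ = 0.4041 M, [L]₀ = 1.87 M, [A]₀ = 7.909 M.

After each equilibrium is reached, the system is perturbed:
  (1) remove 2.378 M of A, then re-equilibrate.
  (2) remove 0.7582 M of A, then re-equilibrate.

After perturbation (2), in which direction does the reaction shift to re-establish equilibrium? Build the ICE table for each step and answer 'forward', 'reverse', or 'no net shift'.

Q₀ = 2273 vs Keq = 0.9759 ⇒ Q>K, reverse
Step 1:
                   X          D          L          A
  I           0.5892     0.4041       1.87      7.909
  C           0.7617      1.523     -1.523     -1.523
  E            1.351      1.928     0.3466      6.386
  solve Keq expr → x = -0.7617; check Q = 0.9759
Then remove 2.378 M of A.
Step 2:
                   X          D          L          A
  I            1.351      1.928     0.3466      4.008
  C          -0.0684    -0.1368     0.1368     0.1368
  E            1.283      1.791     0.4834      4.144
  solve Keq expr → x = 0.0684; check Q = 0.9759
Then remove 0.7582 M of A.
Step 3:
                   X          D          L          A
  I            1.283      1.791     0.4834      3.386
  C         -0.03372   -0.06745    0.06745    0.06745
  E            1.249      1.723     0.5508      3.454
  solve Keq expr → x = 0.03372; check Q = 0.9759

Direction: forward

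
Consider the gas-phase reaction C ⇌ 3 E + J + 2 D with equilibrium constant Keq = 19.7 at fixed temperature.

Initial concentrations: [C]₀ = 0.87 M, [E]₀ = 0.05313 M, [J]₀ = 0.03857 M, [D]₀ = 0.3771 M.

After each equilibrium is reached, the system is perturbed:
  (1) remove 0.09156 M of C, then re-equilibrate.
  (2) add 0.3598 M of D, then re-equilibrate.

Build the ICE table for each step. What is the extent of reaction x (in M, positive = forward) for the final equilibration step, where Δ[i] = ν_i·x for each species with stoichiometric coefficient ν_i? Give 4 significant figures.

Q₀ = 9.4550e-07 vs Keq = 19.7 ⇒ Q<K, forward
Step 1:
                    C           E           J           D
  I              0.87     0.05313     0.03857      0.3771
  C           -0.5495       1.649      0.5495       1.099
  E            0.3205       1.702      0.5881       1.476
  solve Keq expr → x = 0.5495; check Q = 19.7
Then remove 0.09156 M of C.
Step 2:
                    C           E           J           D
  I            0.2289       1.702      0.5881       1.476
  C           0.02395    -0.07184    -0.02395    -0.04789
  E            0.2529        1.63      0.5641       1.428
  solve Keq expr → x = -0.02395; check Q = 19.7
Then add 0.3598 M of D.
Step 3:
                    C           E           J           D
  I            0.2529        1.63      0.5641       1.788
  C           0.03324    -0.09971    -0.03324    -0.06647
  E            0.2861        1.53      0.5309       1.722
  solve Keq expr → x = -0.03324; check Q = 19.7

x = -0.03324 M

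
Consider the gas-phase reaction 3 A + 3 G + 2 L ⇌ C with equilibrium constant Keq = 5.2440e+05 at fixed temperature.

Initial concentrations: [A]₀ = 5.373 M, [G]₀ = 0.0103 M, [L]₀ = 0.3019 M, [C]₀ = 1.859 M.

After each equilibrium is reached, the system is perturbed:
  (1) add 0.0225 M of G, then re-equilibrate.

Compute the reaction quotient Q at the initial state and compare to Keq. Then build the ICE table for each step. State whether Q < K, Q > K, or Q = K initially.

Q₀ = 1.2033e+05 vs Keq = 5.2440e+05 ⇒ Q<K, forward
Step 1:
                   A          G          L          C
  init         5.373     0.0103     0.3019      1.859
  Δ        -0.003951  -0.003951  -0.002634   0.001317
  eq           5.369   0.006349     0.2993       1.86
  solve Keq expr → x = 0.001317; check Q = 5.2440e+05
Then add 0.0225 M of G.
Step 2:
                   A          G          L          C
  init         5.369    0.02885     0.2993       1.86
  Δ         -0.02225   -0.02225   -0.01483   0.007415
  eq           5.347   0.006604     0.2844      1.868
  solve Keq expr → x = 0.007415; check Q = 5.2440e+05

Q₀ = 1.2033e+05; Q < K (proceeds forward)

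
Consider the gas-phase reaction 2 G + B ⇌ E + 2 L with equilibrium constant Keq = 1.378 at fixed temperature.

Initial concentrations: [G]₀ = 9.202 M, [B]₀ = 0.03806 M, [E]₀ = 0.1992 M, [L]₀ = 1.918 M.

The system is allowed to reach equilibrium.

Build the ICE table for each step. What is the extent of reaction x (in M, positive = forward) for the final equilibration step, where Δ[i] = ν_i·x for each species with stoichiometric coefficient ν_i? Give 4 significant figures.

x = 0.03026 M

Q₀ = 0.2274 vs Keq = 1.378 ⇒ Q<K, forward
Step 1:
                    G           B           E           L
  init          9.202     0.03806      0.1992       1.918
  Δ          -0.06052    -0.03026     0.03026     0.06052
  eq            9.141      0.0078      0.2295       1.979
  solve Keq expr → x = 0.03026; check Q = 1.378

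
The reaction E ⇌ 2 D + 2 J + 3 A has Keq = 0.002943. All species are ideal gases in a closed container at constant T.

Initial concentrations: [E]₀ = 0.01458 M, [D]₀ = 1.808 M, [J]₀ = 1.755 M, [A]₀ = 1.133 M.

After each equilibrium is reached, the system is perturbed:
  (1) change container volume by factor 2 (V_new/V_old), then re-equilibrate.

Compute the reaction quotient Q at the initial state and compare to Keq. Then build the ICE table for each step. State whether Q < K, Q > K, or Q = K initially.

Q₀ = 1004; Q > K (proceeds reverse)

Q₀ = 1004 vs Keq = 0.002943 ⇒ Q>K, reverse
Step 1:
                    E           D           J           A
  Initial     0.01458       1.808       1.755       1.133
  Change       0.3472     -0.6944     -0.6944      -1.042
  Equil        0.3618       1.114       1.061     0.09139
  solve Keq expr → x = -0.3472; check Q = 0.002943
Then change container volume by factor 2 (V_new/V_old).
Step 2:
                    E           D           J           A
  Initial      0.1809      0.5568      0.5303     0.04569
  Change      -0.0335       0.067       0.067      0.1005
  Equil        0.1474      0.6238      0.5973      0.1462
  solve Keq expr → x = 0.0335; check Q = 0.002943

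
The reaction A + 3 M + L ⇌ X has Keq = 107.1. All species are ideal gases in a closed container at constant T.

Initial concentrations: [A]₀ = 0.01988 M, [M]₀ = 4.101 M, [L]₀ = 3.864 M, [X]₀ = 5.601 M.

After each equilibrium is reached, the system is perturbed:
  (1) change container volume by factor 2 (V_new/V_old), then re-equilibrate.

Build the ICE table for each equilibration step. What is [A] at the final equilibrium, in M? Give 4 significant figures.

[A]_eq = 0.00164 M

Q₀ = 1.057 vs Keq = 107.1 ⇒ Q<K, forward
Step 1:
                   A          M          L          X
  I          0.01988      4.101      3.864      5.601
  C         -0.01967   -0.05902   -0.01967    0.01967
  E       2.0673e-04      4.042      3.844      5.621
  solve Keq expr → x = 0.01967; check Q = 107.1
Then change container volume by factor 2 (V_new/V_old).
Step 2:
                   A          M          L          X
  I       1.0336e-04      2.021      1.922       2.81
  C         0.001537   0.004611   0.001537  -0.001537
  E          0.00164      2.026      1.924      2.809
  solve Keq expr → x = -0.001537; check Q = 107.1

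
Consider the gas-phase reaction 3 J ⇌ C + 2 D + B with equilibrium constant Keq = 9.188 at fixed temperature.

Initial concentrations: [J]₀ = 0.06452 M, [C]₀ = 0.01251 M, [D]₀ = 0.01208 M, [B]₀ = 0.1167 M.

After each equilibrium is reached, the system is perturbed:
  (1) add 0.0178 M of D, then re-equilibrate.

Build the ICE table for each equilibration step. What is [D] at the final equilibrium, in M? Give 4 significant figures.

[D]_eq = 0.06474 M

Q₀ = 7.9319e-04 vs Keq = 9.188 ⇒ Q<K, forward
Step 1:
                   J          C          D          B
  Initial    0.06452    0.01251    0.01208     0.1167
  Change    -0.05436    0.01812    0.03624    0.01812
  Equil      0.01016    0.03063    0.04832     0.1348
  solve Keq expr → x = 0.01812; check Q = 9.188
Then add 0.0178 M of D.
Step 2:
                   J          C          D          B
  Initial    0.01016    0.03063    0.06612     0.1348
  Change    0.002073 -6.9113e-04  -0.001382 -6.9113e-04
  Equil      0.01224    0.02994    0.06474     0.1341
  solve Keq expr → x = -6.9113e-04; check Q = 9.188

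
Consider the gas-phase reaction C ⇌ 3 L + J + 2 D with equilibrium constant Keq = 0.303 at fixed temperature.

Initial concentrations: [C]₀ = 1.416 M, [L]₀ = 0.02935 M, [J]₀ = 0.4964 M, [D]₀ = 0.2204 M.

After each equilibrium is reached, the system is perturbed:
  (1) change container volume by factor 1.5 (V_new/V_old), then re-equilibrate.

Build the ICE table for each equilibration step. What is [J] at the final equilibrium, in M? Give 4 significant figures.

[J]_eq = 0.6129 M

Q₀ = 4.3054e-07 vs Keq = 0.303 ⇒ Q<K, forward
Step 1:
                   C          L          J          D
  init         1.416    0.02935     0.4964     0.2204
  Δ          -0.2859     0.8576     0.2859     0.5717
  eq            1.13     0.8869     0.7823     0.7921
  solve Keq expr → x = 0.2859; check Q = 0.303
Then change container volume by factor 1.5 (V_new/V_old).
Step 2:
                   C          L          J          D
  init        0.7534     0.5913     0.5215     0.5281
  Δ         -0.09135      0.274    0.09135     0.1827
  eq          0.6621     0.8653     0.6129     0.7108
  solve Keq expr → x = 0.09135; check Q = 0.303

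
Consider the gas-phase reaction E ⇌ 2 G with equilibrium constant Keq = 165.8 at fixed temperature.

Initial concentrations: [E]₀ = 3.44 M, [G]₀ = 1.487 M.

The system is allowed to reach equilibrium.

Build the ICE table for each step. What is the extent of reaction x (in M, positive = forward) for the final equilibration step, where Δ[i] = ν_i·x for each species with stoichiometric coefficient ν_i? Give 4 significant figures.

Q₀ = 0.6428 vs Keq = 165.8 ⇒ Q<K, forward
Step 1:
                  E         G
  init         3.44     1.487
  Δ          -3.086     6.172
  eq         0.3538     7.659
  solve Keq expr → x = 3.086; check Q = 165.8

x = 3.086 M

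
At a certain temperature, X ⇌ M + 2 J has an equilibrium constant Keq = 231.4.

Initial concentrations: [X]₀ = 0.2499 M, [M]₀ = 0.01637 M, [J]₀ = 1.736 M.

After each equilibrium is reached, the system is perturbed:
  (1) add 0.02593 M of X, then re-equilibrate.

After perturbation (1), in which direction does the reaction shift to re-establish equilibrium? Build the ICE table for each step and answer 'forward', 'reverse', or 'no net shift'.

Q₀ = 0.1974 vs Keq = 231.4 ⇒ Q<K, forward
Step 1:
                    X           M           J
  init         0.2499     0.01637       1.736
  Δ           -0.2443      0.2443      0.4886
  eq         0.005576      0.2607       2.225
  solve Keq expr → x = 0.2443; check Q = 231.4
Then add 0.02593 M of X.
Step 2:
                    X           M           J
  init        0.03151      0.2607       2.225
  Δ          -0.02511     0.02511     0.05023
  eq         0.006392      0.2858       2.275
  solve Keq expr → x = 0.02511; check Q = 231.4

Direction: forward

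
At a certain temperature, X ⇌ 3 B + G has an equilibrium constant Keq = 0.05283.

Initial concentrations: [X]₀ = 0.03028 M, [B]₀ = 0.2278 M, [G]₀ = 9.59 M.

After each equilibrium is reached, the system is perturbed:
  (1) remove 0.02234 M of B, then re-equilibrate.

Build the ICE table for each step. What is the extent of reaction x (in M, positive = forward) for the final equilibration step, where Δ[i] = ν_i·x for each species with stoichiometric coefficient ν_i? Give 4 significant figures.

x = 0.006714 M

Q₀ = 3.744 vs Keq = 0.05283 ⇒ Q>K, reverse
Step 1:
                   X          B          G
  Initial    0.03028     0.2278       9.59
  Change     0.05045    -0.1513   -0.05045
  Equil      0.08073    0.07646       9.54
  solve Keq expr → x = -0.05045; check Q = 0.05283
Then remove 0.02234 M of B.
Step 2:
                   X          B          G
  Initial    0.08073    0.05412       9.54
  Change   -0.006714    0.02014   0.006714
  Equil      0.07401    0.07426      9.546
  solve Keq expr → x = 0.006714; check Q = 0.05283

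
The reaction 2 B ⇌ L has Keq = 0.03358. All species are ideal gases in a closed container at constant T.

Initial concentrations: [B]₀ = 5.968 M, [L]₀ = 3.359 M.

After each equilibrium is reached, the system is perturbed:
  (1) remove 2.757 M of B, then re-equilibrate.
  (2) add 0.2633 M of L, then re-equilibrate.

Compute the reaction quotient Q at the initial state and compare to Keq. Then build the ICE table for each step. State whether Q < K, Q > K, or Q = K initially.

Q₀ = 0.09431; Q > K (proceeds reverse)

Q₀ = 0.09431 vs Keq = 0.03358 ⇒ Q>K, reverse
Step 1:
                   B          L
  init         5.968      3.359
  Δ            2.218     -1.109
  eq           8.186       2.25
  solve Keq expr → x = -1.109; check Q = 0.03358
Then remove 2.757 M of B.
Step 2:
                   B          L
  init         5.429       2.25
  Δ            1.383    -0.6917
  eq           6.812      1.558
  solve Keq expr → x = -0.6917; check Q = 0.03358
Then add 0.2633 M of L.
Step 3:
                   B          L
  init         6.812      1.822
  Δ           0.2724    -0.1362
  eq           7.085      1.685
  solve Keq expr → x = -0.1362; check Q = 0.03358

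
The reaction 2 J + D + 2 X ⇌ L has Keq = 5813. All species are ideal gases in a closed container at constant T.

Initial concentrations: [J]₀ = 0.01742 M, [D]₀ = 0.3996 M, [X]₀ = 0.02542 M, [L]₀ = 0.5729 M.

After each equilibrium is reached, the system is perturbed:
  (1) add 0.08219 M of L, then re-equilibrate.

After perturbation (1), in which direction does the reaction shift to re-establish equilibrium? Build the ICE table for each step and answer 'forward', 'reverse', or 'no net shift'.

Direction: reverse

Q₀ = 7.3115e+06 vs Keq = 5813 ⇒ Q>K, reverse
Step 1:
                  J         D         X         L
  init      0.01742    0.3996   0.02542    0.5729
  Δ         0.09772   0.04886   0.09772  -0.04886
  eq         0.1151    0.4485    0.1231     0.524
  solve Keq expr → x = -0.04886; check Q = 5813
Then add 0.08219 M of L.
Step 2:
                  J         D         X         L
  init       0.1151    0.4485    0.1231    0.6062
  Δ        0.004166  0.002083  0.004166 -0.002083
  eq         0.1193    0.4505    0.1273    0.6041
  solve Keq expr → x = -0.002083; check Q = 5813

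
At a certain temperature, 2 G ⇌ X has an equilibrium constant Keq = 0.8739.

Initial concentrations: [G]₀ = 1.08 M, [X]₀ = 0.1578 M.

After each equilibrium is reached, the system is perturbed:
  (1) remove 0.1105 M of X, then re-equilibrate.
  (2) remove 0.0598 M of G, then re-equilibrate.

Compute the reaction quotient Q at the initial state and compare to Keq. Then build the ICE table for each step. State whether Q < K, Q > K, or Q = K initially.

Q₀ = 0.1353; Q < K (proceeds forward)

Q₀ = 0.1353 vs Keq = 0.8739 ⇒ Q<K, forward
Step 1:
                   G          X
  Initial       1.08     0.1578
  Change     -0.4278     0.2139
  Equil       0.6522     0.3717
  solve Keq expr → x = 0.2139; check Q = 0.8739
Then remove 0.1105 M of X.
Step 2:
                   G          X
  Initial     0.6522     0.2612
  Change    -0.06999      0.035
  Equil       0.5822     0.2962
  solve Keq expr → x = 0.035; check Q = 0.8739
Then remove 0.0598 M of G.
Step 3:
                   G          X
  Initial     0.5224     0.2962
  Change     0.03987   -0.01993
  Equil       0.5623     0.2763
  solve Keq expr → x = -0.01993; check Q = 0.8739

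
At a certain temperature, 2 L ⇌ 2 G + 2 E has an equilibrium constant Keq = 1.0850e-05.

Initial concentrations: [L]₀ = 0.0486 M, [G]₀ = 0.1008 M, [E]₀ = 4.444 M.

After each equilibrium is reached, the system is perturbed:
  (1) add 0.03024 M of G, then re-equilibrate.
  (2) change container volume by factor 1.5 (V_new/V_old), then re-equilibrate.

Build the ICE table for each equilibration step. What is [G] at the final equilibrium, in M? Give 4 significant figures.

Q₀ = 84.96 vs Keq = 1.0850e-05 ⇒ Q>K, reverse
Step 1:
                   L          G          E
  init        0.0486     0.1008      4.444
  Δ           0.1007    -0.1007    -0.1007
  eq          0.1493 1.1322e-04      4.343
  solve Keq expr → x = -0.05034; check Q = 1.0850e-05
Then add 0.03024 M of G.
Step 2:
                   L          G          E
  init        0.1493    0.03035      4.343
  Δ          0.03022   -0.03022   -0.03022
  eq          0.1795 1.3709e-04      4.313
  solve Keq expr → x = -0.01511; check Q = 1.0850e-05
Then change container volume by factor 1.5 (V_new/V_old).
Step 3:
                   L          G          E
  init        0.1197 9.1392e-05      2.875
  Δ       -4.5641e-05 4.5641e-05 4.5641e-05
  eq          0.1196 1.3703e-04      2.875
  solve Keq expr → x = 2.2821e-05; check Q = 1.0850e-05

[G]_eq = 1.3703e-04 M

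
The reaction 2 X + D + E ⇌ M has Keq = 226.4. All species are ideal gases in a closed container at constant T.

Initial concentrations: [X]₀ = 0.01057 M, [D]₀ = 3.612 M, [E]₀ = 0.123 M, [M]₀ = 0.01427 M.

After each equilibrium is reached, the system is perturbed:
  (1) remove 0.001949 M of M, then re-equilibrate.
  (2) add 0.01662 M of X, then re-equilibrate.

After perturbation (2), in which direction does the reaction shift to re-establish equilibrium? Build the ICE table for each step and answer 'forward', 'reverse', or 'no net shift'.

Q₀ = 287.5 vs Keq = 226.4 ⇒ Q>K, reverse
Step 1:
                    X           D           E           M
  init        0.01057       3.612       0.123     0.01427
  Δ          0.001086  5.4283e-04  5.4283e-04 -5.4283e-04
  eq          0.01166       3.613      0.1235     0.01373
  solve Keq expr → x = -5.4283e-04; check Q = 226.4
Then remove 0.001949 M of M.
Step 2:
                    X           D           E           M
  init        0.01166       3.613      0.1235     0.01178
  Δ       -6.8702e-04 -3.4351e-04 -3.4351e-04  3.4351e-04
  eq          0.01097       3.612      0.1232     0.01212
  solve Keq expr → x = 3.4351e-04; check Q = 226.4
Then add 0.01662 M of X.
Step 3:
                    X           D           E           M
  init        0.02759       3.612      0.1232     0.01212
  Δ           -0.0135   -0.006749   -0.006749    0.006749
  eq          0.01409       3.605      0.1164     0.01887
  solve Keq expr → x = 0.006749; check Q = 226.4

Direction: forward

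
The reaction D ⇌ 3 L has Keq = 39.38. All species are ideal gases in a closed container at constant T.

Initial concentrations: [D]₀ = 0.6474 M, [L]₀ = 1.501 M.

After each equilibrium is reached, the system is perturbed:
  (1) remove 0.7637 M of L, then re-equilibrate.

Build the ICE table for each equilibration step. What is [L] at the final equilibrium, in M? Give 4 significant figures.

Q₀ = 5.224 vs Keq = 39.38 ⇒ Q<K, forward
Step 1:
                   D          L
  Initial     0.6474      1.501
  Change     -0.2982     0.8947
  Equil       0.3492      2.396
  solve Keq expr → x = 0.2982; check Q = 39.38
Then remove 0.7637 M of L.
Step 2:
                   D          L
  Initial     0.3492      1.632
  Change     -0.1348     0.4043
  Equil       0.2144      2.036
  solve Keq expr → x = 0.1348; check Q = 39.38

[L]_eq = 2.036 M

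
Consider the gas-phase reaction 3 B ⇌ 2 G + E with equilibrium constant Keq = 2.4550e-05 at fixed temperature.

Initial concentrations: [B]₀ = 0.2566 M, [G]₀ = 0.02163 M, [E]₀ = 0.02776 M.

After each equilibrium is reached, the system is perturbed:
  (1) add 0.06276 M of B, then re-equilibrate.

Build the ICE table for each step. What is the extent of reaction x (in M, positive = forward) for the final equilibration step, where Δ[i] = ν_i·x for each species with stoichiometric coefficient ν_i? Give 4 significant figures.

x = 8.2117e-04 M

Q₀ = 7.6871e-04 vs Keq = 2.4550e-05 ⇒ Q>K, reverse
Step 1:
                   B          G          E
  init        0.2566    0.02163    0.02776
  Δ          0.02453   -0.01635  -0.008176
  eq          0.2811   0.005278    0.01958
  solve Keq expr → x = -0.008176; check Q = 2.4550e-05
Then add 0.06276 M of B.
Step 2:
                   B          G          E
  init        0.3439   0.005278    0.01958
  Δ        -0.002464   0.001642 8.2117e-04
  eq          0.3414    0.00692     0.0204
  solve Keq expr → x = 8.2117e-04; check Q = 2.4550e-05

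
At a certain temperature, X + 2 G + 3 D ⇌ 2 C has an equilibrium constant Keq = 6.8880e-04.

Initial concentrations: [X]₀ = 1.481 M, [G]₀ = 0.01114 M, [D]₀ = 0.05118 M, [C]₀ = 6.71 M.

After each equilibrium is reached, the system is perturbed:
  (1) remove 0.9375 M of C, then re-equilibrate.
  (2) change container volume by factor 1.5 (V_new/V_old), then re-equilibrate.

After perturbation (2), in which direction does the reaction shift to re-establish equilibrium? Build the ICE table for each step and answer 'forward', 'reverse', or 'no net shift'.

Direction: reverse

Q₀ = 1.8273e+09 vs Keq = 6.8880e-04 ⇒ Q>K, reverse
Step 1:
                  X         G         D         C
  I           1.481   0.01114   0.05118      6.71
  C           1.964     3.929     5.893    -3.929
  E           3.445      3.94     5.944     2.781
  solve Keq expr → x = -1.964; check Q = 6.8880e-04
Then remove 0.9375 M of C.
Step 2:
                  X         G         D         C
  I           3.445      3.94     5.944     1.844
  C         -0.1666   -0.3333   -0.4999    0.3333
  E           3.279     3.607     5.444     2.177
  solve Keq expr → x = 0.1666; check Q = 6.8880e-04
Then change container volume by factor 1.5 (V_new/V_old).
Step 3:
                  X         G         D         C
  I           2.186     2.404     3.629     1.451
  C          0.2157    0.4314    0.6471   -0.4314
  E           2.401     2.836     4.277      1.02
  solve Keq expr → x = -0.2157; check Q = 6.8880e-04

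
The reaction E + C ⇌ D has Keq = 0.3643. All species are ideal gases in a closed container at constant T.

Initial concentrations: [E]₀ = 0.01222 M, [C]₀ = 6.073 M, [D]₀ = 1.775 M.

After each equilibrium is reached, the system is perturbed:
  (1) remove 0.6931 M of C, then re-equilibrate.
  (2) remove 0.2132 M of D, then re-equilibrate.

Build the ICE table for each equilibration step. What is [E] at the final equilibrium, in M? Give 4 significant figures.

Q₀ = 23.92 vs Keq = 0.3643 ⇒ Q>K, reverse
Step 1:
                  E         C         D
  I         0.01222     6.073     1.775
  C          0.5135    0.5135   -0.5135
  E          0.5257     6.587     1.261
  solve Keq expr → x = -0.5135; check Q = 0.3643
Then remove 0.6931 M of C.
Step 2:
                  E         C         D
  I          0.5257     5.893     1.261
  C         0.03959   0.03959  -0.03959
  E          0.5653     5.933     1.222
  solve Keq expr → x = -0.03959; check Q = 0.3643
Then remove 0.2132 M of D.
Step 3:
                  E         C         D
  I          0.5653     5.933     1.009
  C        -0.06375  -0.06375   0.06375
  E          0.5016     5.869     1.072
  solve Keq expr → x = 0.06375; check Q = 0.3643

[E]_eq = 0.5016 M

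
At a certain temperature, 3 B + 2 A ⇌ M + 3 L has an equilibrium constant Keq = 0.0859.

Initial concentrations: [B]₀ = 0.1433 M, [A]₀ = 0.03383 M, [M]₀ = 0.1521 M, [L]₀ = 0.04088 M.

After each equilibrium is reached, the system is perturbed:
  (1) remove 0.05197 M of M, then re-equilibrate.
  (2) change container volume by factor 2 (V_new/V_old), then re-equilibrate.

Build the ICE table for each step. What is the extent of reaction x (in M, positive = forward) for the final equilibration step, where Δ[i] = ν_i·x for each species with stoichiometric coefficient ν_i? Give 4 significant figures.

Q₀ = 3.085 vs Keq = 0.0859 ⇒ Q>K, reverse
Step 1:
                    B           A           M           L
  I            0.1433     0.03383      0.1521     0.04088
  C           0.02231     0.01488   -0.007438    -0.02231
  E            0.1656     0.04871      0.1447     0.01857
  solve Keq expr → x = -0.007438; check Q = 0.0859
Then remove 0.05197 M of M.
Step 2:
                    B           A           M           L
  I            0.1656     0.04871     0.09269     0.01857
  C           -0.0022   -0.001467  7.3334e-04      0.0022
  E            0.1634     0.04724     0.09343     0.02077
  solve Keq expr → x = 7.3334e-04; check Q = 0.0859
Then change container volume by factor 2 (V_new/V_old).
Step 3:
                    B           A           M           L
  I           0.08171     0.02362     0.04671     0.01038
  C          0.001675    0.001117 -5.5838e-04   -0.001675
  E           0.08338     0.02474     0.04615    0.008708
  solve Keq expr → x = -5.5838e-04; check Q = 0.0859

x = -5.5838e-04 M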